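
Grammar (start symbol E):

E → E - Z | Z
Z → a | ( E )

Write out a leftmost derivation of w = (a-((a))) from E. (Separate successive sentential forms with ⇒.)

E ⇒ Z   [E → Z]
Z ⇒ (E)   [Z → ( E )]
(E) ⇒ (E-Z)   [E → E - Z]
(E-Z) ⇒ (Z-Z)   [E → Z]
(Z-Z) ⇒ (a-Z)   [Z → a]
(a-Z) ⇒ (a-(E))   [Z → ( E )]
(a-(E)) ⇒ (a-(Z))   [E → Z]
(a-(Z)) ⇒ (a-((E)))   [Z → ( E )]
(a-((E))) ⇒ (a-((Z)))   [E → Z]
(a-((Z))) ⇒ (a-((a)))   [Z → a]

E⇒Z⇒(E)⇒(E-Z)⇒(Z-Z)⇒(a-Z)⇒(a-(E))⇒(a-(Z))⇒(a-((E)))⇒(a-((Z)))⇒(a-((a)))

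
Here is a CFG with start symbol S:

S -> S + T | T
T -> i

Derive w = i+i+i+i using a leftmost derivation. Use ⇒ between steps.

S ⇒ S+T   [S -> S + T]
S+T ⇒ S+T+T   [S -> S + T]
S+T+T ⇒ S+T+T+T   [S -> S + T]
S+T+T+T ⇒ T+T+T+T   [S -> T]
T+T+T+T ⇒ i+T+T+T   [T -> i]
i+T+T+T ⇒ i+i+T+T   [T -> i]
i+i+T+T ⇒ i+i+i+T   [T -> i]
i+i+i+T ⇒ i+i+i+i   [T -> i]

S ⇒ S+T ⇒ S+T+T ⇒ S+T+T+T ⇒ T+T+T+T ⇒ i+T+T+T ⇒ i+i+T+T ⇒ i+i+i+T ⇒ i+i+i+i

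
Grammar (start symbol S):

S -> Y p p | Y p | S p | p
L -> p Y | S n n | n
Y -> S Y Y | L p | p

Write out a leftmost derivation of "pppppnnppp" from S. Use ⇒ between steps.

S ⇒ Sp ⇒ Ypp ⇒ Lppp ⇒ Snnppp ⇒ Yppnnppp ⇒ Lpppnnppp ⇒ pYpppnnppp ⇒ pppppnnppp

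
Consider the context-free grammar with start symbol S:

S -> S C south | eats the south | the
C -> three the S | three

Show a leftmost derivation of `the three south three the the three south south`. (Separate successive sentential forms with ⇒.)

S ⇒ S C south   [S -> S C south]
S C south ⇒ S C south C south   [S -> S C south]
S C south C south ⇒ the C south C south   [S -> the]
the C south C south ⇒ the three south C south   [C -> three]
the three south C south ⇒ the three south three the S south   [C -> three the S]
the three south three the S south ⇒ the three south three the S C south south   [S -> S C south]
the three south three the S C south south ⇒ the three south three the the C south south   [S -> the]
the three south three the the C south south ⇒ the three south three the the three south south   [C -> three]

S ⇒ S C south ⇒ S C south C south ⇒ the C south C south ⇒ the three south C south ⇒ the three south three the S south ⇒ the three south three the S C south south ⇒ the three south three the the C south south ⇒ the three south three the the three south south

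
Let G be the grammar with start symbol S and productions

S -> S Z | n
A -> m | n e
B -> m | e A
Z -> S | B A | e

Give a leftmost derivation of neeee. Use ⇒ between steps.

S ⇒ SZ ⇒ SZZ ⇒ SZZZ ⇒ SZZZZ ⇒ nZZZZ ⇒ neZZZ ⇒ neeZZ ⇒ neeeZ ⇒ neeee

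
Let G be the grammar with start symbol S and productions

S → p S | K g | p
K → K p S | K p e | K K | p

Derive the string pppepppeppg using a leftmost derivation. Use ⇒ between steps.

S ⇒ Kg   [S → K g]
Kg ⇒ KpSg   [K → K p S]
KpSg ⇒ KpepSg   [K → K p e]
KpepSg ⇒ KpSpepSg   [K → K p S]
KpSpepSg ⇒ KpepSpepSg   [K → K p e]
KpepSpepSg ⇒ KKpepSpepSg   [K → K K]
KKpepSpepSg ⇒ pKpepSpepSg   [K → p]
pKpepSpepSg ⇒ pppepSpepSg   [K → p]
pppepSpepSg ⇒ pppepppepSg   [S → p]
pppepppepSg ⇒ pppepppeppg   [S → p]

S ⇒ Kg ⇒ KpSg ⇒ KpepSg ⇒ KpSpepSg ⇒ KpepSpepSg ⇒ KKpepSpepSg ⇒ pKpepSpepSg ⇒ pppepSpepSg ⇒ pppepppepSg ⇒ pppepppeppg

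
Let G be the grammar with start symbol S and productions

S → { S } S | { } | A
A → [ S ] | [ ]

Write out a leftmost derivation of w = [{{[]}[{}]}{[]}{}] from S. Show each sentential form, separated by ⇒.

S ⇒ A ⇒ [S] ⇒ [{S}S] ⇒ [{{S}S}S] ⇒ [{{A}S}S] ⇒ [{{[]}S}S] ⇒ [{{[]}A}S] ⇒ [{{[]}[S]}S] ⇒ [{{[]}[{}]}S] ⇒ [{{[]}[{}]}{S}S] ⇒ [{{[]}[{}]}{A}S] ⇒ [{{[]}[{}]}{[]}S] ⇒ [{{[]}[{}]}{[]}{}]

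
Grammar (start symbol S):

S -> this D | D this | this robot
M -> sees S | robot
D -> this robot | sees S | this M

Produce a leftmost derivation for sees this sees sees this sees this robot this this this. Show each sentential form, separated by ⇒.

S ⇒ D this ⇒ sees S this ⇒ sees D this this ⇒ sees this M this this ⇒ sees this sees S this this ⇒ sees this sees D this this this ⇒ sees this sees sees S this this this ⇒ sees this sees sees this D this this this ⇒ sees this sees sees this sees S this this this ⇒ sees this sees sees this sees this robot this this this

S ⇒ D this   [S -> D this]
D this ⇒ sees S this   [D -> sees S]
sees S this ⇒ sees D this this   [S -> D this]
sees D this this ⇒ sees this M this this   [D -> this M]
sees this M this this ⇒ sees this sees S this this   [M -> sees S]
sees this sees S this this ⇒ sees this sees D this this this   [S -> D this]
sees this sees D this this this ⇒ sees this sees sees S this this this   [D -> sees S]
sees this sees sees S this this this ⇒ sees this sees sees this D this this this   [S -> this D]
sees this sees sees this D this this this ⇒ sees this sees sees this sees S this this this   [D -> sees S]
sees this sees sees this sees S this this this ⇒ sees this sees sees this sees this robot this this this   [S -> this robot]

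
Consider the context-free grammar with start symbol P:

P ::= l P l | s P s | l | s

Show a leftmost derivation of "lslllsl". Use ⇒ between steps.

P⇒lPl⇒lsPsl⇒lslPlsl⇒lslllsl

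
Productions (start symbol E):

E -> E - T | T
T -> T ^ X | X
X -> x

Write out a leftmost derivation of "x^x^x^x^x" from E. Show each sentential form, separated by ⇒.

E ⇒ T ⇒ T^X ⇒ T^X^X ⇒ T^X^X^X ⇒ T^X^X^X^X ⇒ X^X^X^X^X ⇒ x^X^X^X^X ⇒ x^x^X^X^X ⇒ x^x^x^X^X ⇒ x^x^x^x^X ⇒ x^x^x^x^x

E ⇒ T   [E -> T]
T ⇒ T^X   [T -> T ^ X]
T^X ⇒ T^X^X   [T -> T ^ X]
T^X^X ⇒ T^X^X^X   [T -> T ^ X]
T^X^X^X ⇒ T^X^X^X^X   [T -> T ^ X]
T^X^X^X^X ⇒ X^X^X^X^X   [T -> X]
X^X^X^X^X ⇒ x^X^X^X^X   [X -> x]
x^X^X^X^X ⇒ x^x^X^X^X   [X -> x]
x^x^X^X^X ⇒ x^x^x^X^X   [X -> x]
x^x^x^X^X ⇒ x^x^x^x^X   [X -> x]
x^x^x^x^X ⇒ x^x^x^x^x   [X -> x]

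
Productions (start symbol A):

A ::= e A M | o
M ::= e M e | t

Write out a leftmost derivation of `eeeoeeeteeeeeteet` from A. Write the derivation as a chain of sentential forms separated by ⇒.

A⇒eAM⇒eeAMM⇒eeeAMMM⇒eeeoMMM⇒eeeoeMeMM⇒eeeoeeMeeMM⇒eeeoeeeMeeeMM⇒eeeoeeeteeeMM⇒eeeoeeeteeeeMeM⇒eeeoeeeteeeeeMeeM⇒eeeoeeeteeeeeteeM⇒eeeoeeeteeeeeteet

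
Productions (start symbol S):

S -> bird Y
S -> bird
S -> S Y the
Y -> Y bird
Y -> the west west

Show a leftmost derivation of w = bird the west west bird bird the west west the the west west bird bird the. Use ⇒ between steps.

S ⇒ S Y the   [S -> S Y the]
S Y the ⇒ S Y the Y the   [S -> S Y the]
S Y the Y the ⇒ bird Y Y the Y the   [S -> bird Y]
bird Y Y the Y the ⇒ bird Y bird Y the Y the   [Y -> Y bird]
bird Y bird Y the Y the ⇒ bird Y bird bird Y the Y the   [Y -> Y bird]
bird Y bird bird Y the Y the ⇒ bird the west west bird bird Y the Y the   [Y -> the west west]
bird the west west bird bird Y the Y the ⇒ bird the west west bird bird the west west the Y the   [Y -> the west west]
bird the west west bird bird the west west the Y the ⇒ bird the west west bird bird the west west the Y bird the   [Y -> Y bird]
bird the west west bird bird the west west the Y bird the ⇒ bird the west west bird bird the west west the Y bird bird the   [Y -> Y bird]
bird the west west bird bird the west west the Y bird bird the ⇒ bird the west west bird bird the west west the the west west bird bird the   [Y -> the west west]

S ⇒ S Y the ⇒ S Y the Y the ⇒ bird Y Y the Y the ⇒ bird Y bird Y the Y the ⇒ bird Y bird bird Y the Y the ⇒ bird the west west bird bird Y the Y the ⇒ bird the west west bird bird the west west the Y the ⇒ bird the west west bird bird the west west the Y bird the ⇒ bird the west west bird bird the west west the Y bird bird the ⇒ bird the west west bird bird the west west the the west west bird bird the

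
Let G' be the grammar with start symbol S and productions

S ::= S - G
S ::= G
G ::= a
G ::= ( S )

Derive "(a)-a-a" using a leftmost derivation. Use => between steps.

S => S-G => S-G-G => G-G-G => (S)-G-G => (G)-G-G => (a)-G-G => (a)-a-G => (a)-a-a

S => S-G   [S ::= S - G]
S-G => S-G-G   [S ::= S - G]
S-G-G => G-G-G   [S ::= G]
G-G-G => (S)-G-G   [G ::= ( S )]
(S)-G-G => (G)-G-G   [S ::= G]
(G)-G-G => (a)-G-G   [G ::= a]
(a)-G-G => (a)-a-G   [G ::= a]
(a)-a-G => (a)-a-a   [G ::= a]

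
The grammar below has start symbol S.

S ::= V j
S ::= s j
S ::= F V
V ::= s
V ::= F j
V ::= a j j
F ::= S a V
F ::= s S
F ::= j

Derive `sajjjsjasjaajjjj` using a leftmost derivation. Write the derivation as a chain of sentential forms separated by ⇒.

S ⇒ FV ⇒ sSV ⇒ sVjV ⇒ sajjjV ⇒ sajjjFj ⇒ sajjjSaVj ⇒ sajjjVjaVj ⇒ sajjjsjaVj ⇒ sajjjsjaFjj ⇒ sajjjsjaSaVjj ⇒ sajjjsjasjaVjj ⇒ sajjjsjasjaajjjj

S ⇒ FV   [S ::= F V]
FV ⇒ sSV   [F ::= s S]
sSV ⇒ sVjV   [S ::= V j]
sVjV ⇒ sajjjV   [V ::= a j j]
sajjjV ⇒ sajjjFj   [V ::= F j]
sajjjFj ⇒ sajjjSaVj   [F ::= S a V]
sajjjSaVj ⇒ sajjjVjaVj   [S ::= V j]
sajjjVjaVj ⇒ sajjjsjaVj   [V ::= s]
sajjjsjaVj ⇒ sajjjsjaFjj   [V ::= F j]
sajjjsjaFjj ⇒ sajjjsjaSaVjj   [F ::= S a V]
sajjjsjaSaVjj ⇒ sajjjsjasjaVjj   [S ::= s j]
sajjjsjasjaVjj ⇒ sajjjsjasjaajjjj   [V ::= a j j]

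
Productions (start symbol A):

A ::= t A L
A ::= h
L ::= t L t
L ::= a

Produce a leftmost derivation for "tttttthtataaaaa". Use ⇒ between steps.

A⇒tAL⇒ttALL⇒tttALLL⇒ttttALLLL⇒tttttALLLLL⇒ttttttALLLLLL⇒tttttthLLLLLL⇒tttttthtLtLLLLL⇒tttttthtatLLLLL⇒tttttthtataLLLL⇒tttttthtataaLLL⇒tttttthtataaaLL⇒tttttthtataaaaL⇒tttttthtataaaaa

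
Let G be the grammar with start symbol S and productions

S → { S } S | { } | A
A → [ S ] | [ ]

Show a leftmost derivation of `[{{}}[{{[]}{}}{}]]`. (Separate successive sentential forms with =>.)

S => A   [S → A]
A => [S]   [A → [ S ]]
[S] => [{S}S]   [S → { S } S]
[{S}S] => [{{}}S]   [S → { }]
[{{}}S] => [{{}}A]   [S → A]
[{{}}A] => [{{}}[S]]   [A → [ S ]]
[{{}}[S]] => [{{}}[{S}S]]   [S → { S } S]
[{{}}[{S}S]] => [{{}}[{{S}S}S]]   [S → { S } S]
[{{}}[{{S}S}S]] => [{{}}[{{A}S}S]]   [S → A]
[{{}}[{{A}S}S]] => [{{}}[{{[]}S}S]]   [A → [ ]]
[{{}}[{{[]}S}S]] => [{{}}[{{[]}{}}S]]   [S → { }]
[{{}}[{{[]}{}}S]] => [{{}}[{{[]}{}}{}]]   [S → { }]

S=>A=>[S]=>[{S}S]=>[{{}}S]=>[{{}}A]=>[{{}}[S]]=>[{{}}[{S}S]]=>[{{}}[{{S}S}S]]=>[{{}}[{{A}S}S]]=>[{{}}[{{[]}S}S]]=>[{{}}[{{[]}{}}S]]=>[{{}}[{{[]}{}}{}]]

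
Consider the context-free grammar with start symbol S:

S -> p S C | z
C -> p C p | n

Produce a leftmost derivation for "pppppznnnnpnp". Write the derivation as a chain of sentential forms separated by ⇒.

S⇒pSC⇒ppSCC⇒pppSCCC⇒ppppSCCCC⇒pppppSCCCCC⇒pppppzCCCCC⇒pppppznCCCC⇒pppppznnCCC⇒pppppznnnCC⇒pppppznnnnC⇒pppppznnnnpCp⇒pppppznnnnpnp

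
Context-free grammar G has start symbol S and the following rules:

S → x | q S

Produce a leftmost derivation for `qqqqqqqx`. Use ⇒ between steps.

S ⇒ qS ⇒ qqS ⇒ qqqS ⇒ qqqqS ⇒ qqqqqS ⇒ qqqqqqS ⇒ qqqqqqqS ⇒ qqqqqqqx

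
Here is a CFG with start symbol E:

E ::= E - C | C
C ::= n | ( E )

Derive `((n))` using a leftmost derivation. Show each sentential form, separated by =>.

E => C   [E ::= C]
C => (E)   [C ::= ( E )]
(E) => (C)   [E ::= C]
(C) => ((E))   [C ::= ( E )]
((E)) => ((C))   [E ::= C]
((C)) => ((n))   [C ::= n]

E => C => (E) => (C) => ((E)) => ((C)) => ((n))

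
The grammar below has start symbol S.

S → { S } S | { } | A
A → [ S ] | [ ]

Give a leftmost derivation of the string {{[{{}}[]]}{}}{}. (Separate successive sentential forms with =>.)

S => {S}S   [S → { S } S]
{S}S => {{S}S}S   [S → { S } S]
{{S}S}S => {{A}S}S   [S → A]
{{A}S}S => {{[S]}S}S   [A → [ S ]]
{{[S]}S}S => {{[{S}S]}S}S   [S → { S } S]
{{[{S}S]}S}S => {{[{{}}S]}S}S   [S → { }]
{{[{{}}S]}S}S => {{[{{}}A]}S}S   [S → A]
{{[{{}}A]}S}S => {{[{{}}[]]}S}S   [A → [ ]]
{{[{{}}[]]}S}S => {{[{{}}[]]}{}}S   [S → { }]
{{[{{}}[]]}{}}S => {{[{{}}[]]}{}}{}   [S → { }]

S => {S}S => {{S}S}S => {{A}S}S => {{[S]}S}S => {{[{S}S]}S}S => {{[{{}}S]}S}S => {{[{{}}A]}S}S => {{[{{}}[]]}S}S => {{[{{}}[]]}{}}S => {{[{{}}[]]}{}}{}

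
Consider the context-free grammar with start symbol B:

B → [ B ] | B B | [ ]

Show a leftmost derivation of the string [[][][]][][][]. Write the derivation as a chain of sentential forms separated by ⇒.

B⇒BB⇒BBB⇒BBBB⇒[B]BBB⇒[BB]BBB⇒[BBB]BBB⇒[[]BB]BBB⇒[[][]B]BBB⇒[[][][]]BBB⇒[[][][]][]BB⇒[[][][]][][]B⇒[[][][]][][][]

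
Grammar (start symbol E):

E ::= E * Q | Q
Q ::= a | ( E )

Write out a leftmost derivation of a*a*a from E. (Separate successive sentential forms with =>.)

E => E*Q => E*Q*Q => Q*Q*Q => a*Q*Q => a*a*Q => a*a*a

E => E*Q   [E ::= E * Q]
E*Q => E*Q*Q   [E ::= E * Q]
E*Q*Q => Q*Q*Q   [E ::= Q]
Q*Q*Q => a*Q*Q   [Q ::= a]
a*Q*Q => a*a*Q   [Q ::= a]
a*a*Q => a*a*a   [Q ::= a]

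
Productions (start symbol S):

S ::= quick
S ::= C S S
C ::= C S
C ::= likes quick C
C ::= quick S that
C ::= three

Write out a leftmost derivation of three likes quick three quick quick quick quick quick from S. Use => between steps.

S => C S S   [S ::= C S S]
C S S => C S S S   [C ::= C S]
C S S S => three S S S   [C ::= three]
three S S S => three C S S S S   [S ::= C S S]
three C S S S S => three likes quick C S S S S   [C ::= likes quick C]
three likes quick C S S S S => three likes quick C S S S S S   [C ::= C S]
three likes quick C S S S S S => three likes quick three S S S S S   [C ::= three]
three likes quick three S S S S S => three likes quick three quick S S S S   [S ::= quick]
three likes quick three quick S S S S => three likes quick three quick quick S S S   [S ::= quick]
three likes quick three quick quick S S S => three likes quick three quick quick quick S S   [S ::= quick]
three likes quick three quick quick quick S S => three likes quick three quick quick quick quick S   [S ::= quick]
three likes quick three quick quick quick quick S => three likes quick three quick quick quick quick quick   [S ::= quick]

S => C S S => C S S S => three S S S => three C S S S S => three likes quick C S S S S => three likes quick C S S S S S => three likes quick three S S S S S => three likes quick three quick S S S S => three likes quick three quick quick S S S => three likes quick three quick quick quick S S => three likes quick three quick quick quick quick S => three likes quick three quick quick quick quick quick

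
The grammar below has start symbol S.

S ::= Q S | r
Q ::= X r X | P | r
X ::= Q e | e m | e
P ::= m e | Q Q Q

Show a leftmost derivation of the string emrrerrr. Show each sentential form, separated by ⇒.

S ⇒ QS ⇒ PS ⇒ QQQS ⇒ XrXQQS ⇒ emrXQQS ⇒ emrQeQQS ⇒ emrreQQS ⇒ emrrerQS ⇒ emrrerrS ⇒ emrrerrr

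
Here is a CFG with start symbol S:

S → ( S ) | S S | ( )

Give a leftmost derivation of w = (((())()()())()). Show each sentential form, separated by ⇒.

S ⇒ (S) ⇒ (SS) ⇒ ((S)S) ⇒ ((SS)S) ⇒ ((SSS)S) ⇒ ((SSSS)S) ⇒ (((S)SSS)S) ⇒ (((())SSS)S) ⇒ (((())()SS)S) ⇒ (((())()()S)S) ⇒ (((())()()())S) ⇒ (((())()()())())

S ⇒ (S)   [S → ( S )]
(S) ⇒ (SS)   [S → S S]
(SS) ⇒ ((S)S)   [S → ( S )]
((S)S) ⇒ ((SS)S)   [S → S S]
((SS)S) ⇒ ((SSS)S)   [S → S S]
((SSS)S) ⇒ ((SSSS)S)   [S → S S]
((SSSS)S) ⇒ (((S)SSS)S)   [S → ( S )]
(((S)SSS)S) ⇒ (((())SSS)S)   [S → ( )]
(((())SSS)S) ⇒ (((())()SS)S)   [S → ( )]
(((())()SS)S) ⇒ (((())()()S)S)   [S → ( )]
(((())()()S)S) ⇒ (((())()()())S)   [S → ( )]
(((())()()())S) ⇒ (((())()()())())   [S → ( )]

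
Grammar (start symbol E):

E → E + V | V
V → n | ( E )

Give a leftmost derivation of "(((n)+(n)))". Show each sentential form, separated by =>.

E=>V=>(E)=>(V)=>((E))=>((E+V))=>((V+V))=>(((E)+V))=>(((V)+V))=>(((n)+V))=>(((n)+(E)))=>(((n)+(V)))=>(((n)+(n)))

E => V   [E → V]
V => (E)   [V → ( E )]
(E) => (V)   [E → V]
(V) => ((E))   [V → ( E )]
((E)) => ((E+V))   [E → E + V]
((E+V)) => ((V+V))   [E → V]
((V+V)) => (((E)+V))   [V → ( E )]
(((E)+V)) => (((V)+V))   [E → V]
(((V)+V)) => (((n)+V))   [V → n]
(((n)+V)) => (((n)+(E)))   [V → ( E )]
(((n)+(E))) => (((n)+(V)))   [E → V]
(((n)+(V))) => (((n)+(n)))   [V → n]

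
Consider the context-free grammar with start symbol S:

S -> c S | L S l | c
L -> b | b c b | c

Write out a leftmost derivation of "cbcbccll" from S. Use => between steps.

S => LSl => cSl => cLSll => cbcbSll => cbcbcSll => cbcbccll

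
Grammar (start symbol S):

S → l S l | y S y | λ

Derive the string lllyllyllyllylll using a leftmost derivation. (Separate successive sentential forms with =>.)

S => lSl   [S → l S l]
lSl => llSll   [S → l S l]
llSll => lllSlll   [S → l S l]
lllSlll => lllySylll   [S → y S y]
lllySylll => lllylSlylll   [S → l S l]
lllylSlylll => lllyllSllylll   [S → l S l]
lllyllSllylll => lllyllySyllylll   [S → y S y]
lllyllySyllylll => lllyllylSlyllylll   [S → l S l]
lllyllylSlyllylll => lllyllyllyllylll   [S → λ]

S => lSl => llSll => lllSlll => lllySylll => lllylSlylll => lllyllSllylll => lllyllySyllylll => lllyllylSlyllylll => lllyllyllyllylll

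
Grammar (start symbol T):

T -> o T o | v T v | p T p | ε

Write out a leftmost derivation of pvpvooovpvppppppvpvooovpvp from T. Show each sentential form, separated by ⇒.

T ⇒ pTp ⇒ pvTvp ⇒ pvpTpvp ⇒ pvpvTvpvp ⇒ pvpvoTovpvp ⇒ pvpvooToovpvp ⇒ pvpvoooTooovpvp ⇒ pvpvooovTvooovpvp ⇒ pvpvooovpTpvooovpvp ⇒ pvpvooovpvTvpvooovpvp ⇒ pvpvooovpvpTpvpvooovpvp ⇒ pvpvooovpvppTppvpvooovpvp ⇒ pvpvooovpvpppTpppvpvooovpvp ⇒ pvpvooovpvppppppvpvooovpvp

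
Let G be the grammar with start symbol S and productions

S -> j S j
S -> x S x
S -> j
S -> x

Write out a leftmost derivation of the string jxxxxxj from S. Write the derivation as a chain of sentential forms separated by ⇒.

S ⇒ jSj   [S -> j S j]
jSj ⇒ jxSxj   [S -> x S x]
jxSxj ⇒ jxxSxxj   [S -> x S x]
jxxSxxj ⇒ jxxxxxj   [S -> x]

S⇒jSj⇒jxSxj⇒jxxSxxj⇒jxxxxxj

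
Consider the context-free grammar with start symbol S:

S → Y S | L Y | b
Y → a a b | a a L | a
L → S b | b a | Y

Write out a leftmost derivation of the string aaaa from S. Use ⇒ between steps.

S ⇒ LY ⇒ YY ⇒ aY ⇒ aaaL ⇒ aaaY ⇒ aaaa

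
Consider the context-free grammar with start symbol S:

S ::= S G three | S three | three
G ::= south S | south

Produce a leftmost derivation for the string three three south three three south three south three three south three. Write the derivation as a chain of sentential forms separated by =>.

S => S G three   [S ::= S G three]
S G three => S three G three   [S ::= S three]
S three G three => S G three three G three   [S ::= S G three]
S G three three G three => S G three G three three G three   [S ::= S G three]
S G three G three three G three => S G three G three G three three G three   [S ::= S G three]
S G three G three G three three G three => S three G three G three G three three G three   [S ::= S three]
S three G three G three G three three G three => three three G three G three G three three G three   [S ::= three]
three three G three G three G three three G three => three three south S three G three G three three G three   [G ::= south S]
three three south S three G three G three three G three => three three south three three G three G three three G three   [S ::= three]
three three south three three G three G three three G three => three three south three three south three G three three G three   [G ::= south]
three three south three three south three G three three G three => three three south three three south three south three three G three   [G ::= south]
three three south three three south three south three three G three => three three south three three south three south three three south three   [G ::= south]

S => S G three => S three G three => S G three three G three => S G three G three three G three => S G three G three G three three G three => S three G three G three G three three G three => three three G three G three G three three G three => three three south S three G three G three three G three => three three south three three G three G three three G three => three three south three three south three G three three G three => three three south three three south three south three three G three => three three south three three south three south three three south three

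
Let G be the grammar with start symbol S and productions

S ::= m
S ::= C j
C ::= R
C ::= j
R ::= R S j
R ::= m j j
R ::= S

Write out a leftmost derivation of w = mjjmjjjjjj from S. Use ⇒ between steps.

S ⇒ Cj ⇒ Rj ⇒ RSjj ⇒ mjjSjj ⇒ mjjCjjj ⇒ mjjRjjj ⇒ mjjRSjjjj ⇒ mjjSSjjjj ⇒ mjjmSjjjj ⇒ mjjmCjjjjj ⇒ mjjmjjjjjj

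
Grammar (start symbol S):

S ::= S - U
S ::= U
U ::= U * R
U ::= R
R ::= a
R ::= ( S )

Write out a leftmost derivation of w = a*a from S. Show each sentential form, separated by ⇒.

S ⇒ U ⇒ U*R ⇒ R*R ⇒ a*R ⇒ a*a

S ⇒ U   [S ::= U]
U ⇒ U*R   [U ::= U * R]
U*R ⇒ R*R   [U ::= R]
R*R ⇒ a*R   [R ::= a]
a*R ⇒ a*a   [R ::= a]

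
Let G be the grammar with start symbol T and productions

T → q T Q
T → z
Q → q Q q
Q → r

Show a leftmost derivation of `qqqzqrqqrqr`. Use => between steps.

T => qTQ   [T → q T Q]
qTQ => qqTQQ   [T → q T Q]
qqTQQ => qqqTQQQ   [T → q T Q]
qqqTQQQ => qqqzQQQ   [T → z]
qqqzQQQ => qqqzqQqQQ   [Q → q Q q]
qqqzqQqQQ => qqqzqrqQQ   [Q → r]
qqqzqrqQQ => qqqzqrqqQqQ   [Q → q Q q]
qqqzqrqqQqQ => qqqzqrqqrqQ   [Q → r]
qqqzqrqqrqQ => qqqzqrqqrqr   [Q → r]

T=>qTQ=>qqTQQ=>qqqTQQQ=>qqqzQQQ=>qqqzqQqQQ=>qqqzqrqQQ=>qqqzqrqqQqQ=>qqqzqrqqrqQ=>qqqzqrqqrqr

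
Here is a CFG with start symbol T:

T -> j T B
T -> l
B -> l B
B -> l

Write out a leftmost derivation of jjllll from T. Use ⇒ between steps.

T ⇒ jTB   [T -> j T B]
jTB ⇒ jjTBB   [T -> j T B]
jjTBB ⇒ jjlBB   [T -> l]
jjlBB ⇒ jjllB   [B -> l]
jjllB ⇒ jjlllB   [B -> l B]
jjlllB ⇒ jjllll   [B -> l]

T ⇒ jTB ⇒ jjTBB ⇒ jjlBB ⇒ jjllB ⇒ jjlllB ⇒ jjllll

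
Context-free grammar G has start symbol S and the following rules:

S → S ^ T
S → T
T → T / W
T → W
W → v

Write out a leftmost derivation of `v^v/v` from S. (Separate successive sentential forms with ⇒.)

S ⇒ S^T ⇒ T^T ⇒ W^T ⇒ v^T ⇒ v^T/W ⇒ v^W/W ⇒ v^v/W ⇒ v^v/v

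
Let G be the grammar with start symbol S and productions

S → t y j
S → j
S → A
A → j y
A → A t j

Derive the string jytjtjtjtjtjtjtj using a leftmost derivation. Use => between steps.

S => A => Atj => Atjtj => Atjtjtj => Atjtjtjtj => Atjtjtjtjtj => Atjtjtjtjtjtj => Atjtjtjtjtjtjtj => jytjtjtjtjtjtjtj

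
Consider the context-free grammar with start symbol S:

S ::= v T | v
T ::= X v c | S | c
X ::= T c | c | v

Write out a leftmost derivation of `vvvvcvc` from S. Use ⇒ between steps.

S ⇒ vT   [S ::= v T]
vT ⇒ vXvc   [T ::= X v c]
vXvc ⇒ vTcvc   [X ::= T c]
vTcvc ⇒ vScvc   [T ::= S]
vScvc ⇒ vvTcvc   [S ::= v T]
vvTcvc ⇒ vvScvc   [T ::= S]
vvScvc ⇒ vvvTcvc   [S ::= v T]
vvvTcvc ⇒ vvvScvc   [T ::= S]
vvvScvc ⇒ vvvvcvc   [S ::= v]

S ⇒ vT ⇒ vXvc ⇒ vTcvc ⇒ vScvc ⇒ vvTcvc ⇒ vvScvc ⇒ vvvTcvc ⇒ vvvScvc ⇒ vvvvcvc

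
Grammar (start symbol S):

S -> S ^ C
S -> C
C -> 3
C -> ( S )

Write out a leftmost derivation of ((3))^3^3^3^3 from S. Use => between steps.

S => S^C   [S -> S ^ C]
S^C => S^C^C   [S -> S ^ C]
S^C^C => S^C^C^C   [S -> S ^ C]
S^C^C^C => S^C^C^C^C   [S -> S ^ C]
S^C^C^C^C => C^C^C^C^C   [S -> C]
C^C^C^C^C => (S)^C^C^C^C   [C -> ( S )]
(S)^C^C^C^C => (C)^C^C^C^C   [S -> C]
(C)^C^C^C^C => ((S))^C^C^C^C   [C -> ( S )]
((S))^C^C^C^C => ((C))^C^C^C^C   [S -> C]
((C))^C^C^C^C => ((3))^C^C^C^C   [C -> 3]
((3))^C^C^C^C => ((3))^3^C^C^C   [C -> 3]
((3))^3^C^C^C => ((3))^3^3^C^C   [C -> 3]
((3))^3^3^C^C => ((3))^3^3^3^C   [C -> 3]
((3))^3^3^3^C => ((3))^3^3^3^3   [C -> 3]

S => S^C => S^C^C => S^C^C^C => S^C^C^C^C => C^C^C^C^C => (S)^C^C^C^C => (C)^C^C^C^C => ((S))^C^C^C^C => ((C))^C^C^C^C => ((3))^C^C^C^C => ((3))^3^C^C^C => ((3))^3^3^C^C => ((3))^3^3^3^C => ((3))^3^3^3^3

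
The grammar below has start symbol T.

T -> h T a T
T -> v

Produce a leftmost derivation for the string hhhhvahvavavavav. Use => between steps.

T=>hTaT=>hhTaTaT=>hhhTaTaTaT=>hhhhTaTaTaTaT=>hhhhvaTaTaTaT=>hhhhvahTaTaTaTaT=>hhhhvahvaTaTaTaT=>hhhhvahvavaTaTaT=>hhhhvahvavavaTaT=>hhhhvahvavavavaT=>hhhhvahvavavavav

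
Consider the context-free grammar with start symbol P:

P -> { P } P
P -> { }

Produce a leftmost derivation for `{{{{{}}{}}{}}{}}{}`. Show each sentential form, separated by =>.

P => {P}P   [P -> { P } P]
{P}P => {{P}P}P   [P -> { P } P]
{{P}P}P => {{{P}P}P}P   [P -> { P } P]
{{{P}P}P}P => {{{{P}P}P}P}P   [P -> { P } P]
{{{{P}P}P}P}P => {{{{{}}P}P}P}P   [P -> { }]
{{{{{}}P}P}P}P => {{{{{}}{}}P}P}P   [P -> { }]
{{{{{}}{}}P}P}P => {{{{{}}{}}{}}P}P   [P -> { }]
{{{{{}}{}}{}}P}P => {{{{{}}{}}{}}{}}P   [P -> { }]
{{{{{}}{}}{}}{}}P => {{{{{}}{}}{}}{}}{}   [P -> { }]

P => {P}P => {{P}P}P => {{{P}P}P}P => {{{{P}P}P}P}P => {{{{{}}P}P}P}P => {{{{{}}{}}P}P}P => {{{{{}}{}}{}}P}P => {{{{{}}{}}{}}{}}P => {{{{{}}{}}{}}{}}{}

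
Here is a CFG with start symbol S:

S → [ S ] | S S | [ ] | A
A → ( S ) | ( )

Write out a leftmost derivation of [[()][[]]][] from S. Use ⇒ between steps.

S⇒SS⇒[S]S⇒[SS]S⇒[[S]S]S⇒[[A]S]S⇒[[()]S]S⇒[[()][S]]S⇒[[()][[]]]S⇒[[()][[]]][]

S ⇒ SS   [S → S S]
SS ⇒ [S]S   [S → [ S ]]
[S]S ⇒ [SS]S   [S → S S]
[SS]S ⇒ [[S]S]S   [S → [ S ]]
[[S]S]S ⇒ [[A]S]S   [S → A]
[[A]S]S ⇒ [[()]S]S   [A → ( )]
[[()]S]S ⇒ [[()][S]]S   [S → [ S ]]
[[()][S]]S ⇒ [[()][[]]]S   [S → [ ]]
[[()][[]]]S ⇒ [[()][[]]][]   [S → [ ]]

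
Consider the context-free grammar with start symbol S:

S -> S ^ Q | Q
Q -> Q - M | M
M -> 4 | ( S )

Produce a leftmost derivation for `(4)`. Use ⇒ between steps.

S ⇒ Q   [S -> Q]
Q ⇒ M   [Q -> M]
M ⇒ (S)   [M -> ( S )]
(S) ⇒ (Q)   [S -> Q]
(Q) ⇒ (M)   [Q -> M]
(M) ⇒ (4)   [M -> 4]

S⇒Q⇒M⇒(S)⇒(Q)⇒(M)⇒(4)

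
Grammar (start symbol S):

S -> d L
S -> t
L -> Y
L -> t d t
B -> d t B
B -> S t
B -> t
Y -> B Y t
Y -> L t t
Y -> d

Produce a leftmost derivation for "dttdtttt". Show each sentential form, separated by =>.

S => dL => dY => dLtt => dYtt => dBYttt => dtYttt => dtBYtttt => dttYtttt => dttdtttt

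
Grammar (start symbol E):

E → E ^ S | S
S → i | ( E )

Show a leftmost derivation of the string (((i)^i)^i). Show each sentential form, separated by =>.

E => S   [E → S]
S => (E)   [S → ( E )]
(E) => (E^S)   [E → E ^ S]
(E^S) => (S^S)   [E → S]
(S^S) => ((E)^S)   [S → ( E )]
((E)^S) => ((E^S)^S)   [E → E ^ S]
((E^S)^S) => ((S^S)^S)   [E → S]
((S^S)^S) => (((E)^S)^S)   [S → ( E )]
(((E)^S)^S) => (((S)^S)^S)   [E → S]
(((S)^S)^S) => (((i)^S)^S)   [S → i]
(((i)^S)^S) => (((i)^i)^S)   [S → i]
(((i)^i)^S) => (((i)^i)^i)   [S → i]

E=>S=>(E)=>(E^S)=>(S^S)=>((E)^S)=>((E^S)^S)=>((S^S)^S)=>(((E)^S)^S)=>(((S)^S)^S)=>(((i)^S)^S)=>(((i)^i)^S)=>(((i)^i)^i)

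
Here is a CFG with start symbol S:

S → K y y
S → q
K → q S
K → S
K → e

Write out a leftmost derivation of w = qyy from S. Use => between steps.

S=>Kyy=>Syy=>qyy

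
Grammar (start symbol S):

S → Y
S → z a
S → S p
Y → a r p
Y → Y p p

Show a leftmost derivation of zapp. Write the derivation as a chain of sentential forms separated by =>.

S=>Sp=>Spp=>zapp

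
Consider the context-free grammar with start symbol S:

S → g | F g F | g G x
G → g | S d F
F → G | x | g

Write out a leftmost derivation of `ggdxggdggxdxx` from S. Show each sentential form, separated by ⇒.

S ⇒ gGx ⇒ gSdFx ⇒ gFgFdFx ⇒ gGgFdFx ⇒ gSdFgFdFx ⇒ ggdFgFdFx ⇒ ggdGgFdFx ⇒ ggdSdFgFdFx ⇒ ggdFgFdFgFdFx ⇒ ggdxgFdFgFdFx ⇒ ggdxggdFgFdFx ⇒ ggdxggdggFdFx ⇒ ggdxggdggxdFx ⇒ ggdxggdggxdxx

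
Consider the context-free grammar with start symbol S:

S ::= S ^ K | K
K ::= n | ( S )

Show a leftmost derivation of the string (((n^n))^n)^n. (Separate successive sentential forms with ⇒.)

S ⇒ S^K ⇒ K^K ⇒ (S)^K ⇒ (S^K)^K ⇒ (K^K)^K ⇒ ((S)^K)^K ⇒ ((K)^K)^K ⇒ (((S))^K)^K ⇒ (((S^K))^K)^K ⇒ (((K^K))^K)^K ⇒ (((n^K))^K)^K ⇒ (((n^n))^K)^K ⇒ (((n^n))^n)^K ⇒ (((n^n))^n)^n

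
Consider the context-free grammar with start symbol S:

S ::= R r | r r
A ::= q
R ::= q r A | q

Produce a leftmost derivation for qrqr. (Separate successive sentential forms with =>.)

S => Rr   [S ::= R r]
Rr => qrAr   [R ::= q r A]
qrAr => qrqr   [A ::= q]

S => Rr => qrAr => qrqr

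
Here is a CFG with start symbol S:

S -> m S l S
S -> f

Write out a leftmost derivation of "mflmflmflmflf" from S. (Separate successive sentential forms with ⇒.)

S⇒mSlS⇒mflS⇒mflmSlS⇒mflmflS⇒mflmflmSlS⇒mflmflmflS⇒mflmflmflmSlS⇒mflmflmflmflS⇒mflmflmflmflf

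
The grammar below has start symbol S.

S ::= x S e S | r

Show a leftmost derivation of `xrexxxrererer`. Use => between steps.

S=>xSeS=>xreS=>xrexSeS=>xrexxSeSeS=>xrexxxSeSeSeS=>xrexxxreSeSeS=>xrexxxrereSeS=>xrexxxrerereS=>xrexxxrererer

S => xSeS   [S ::= x S e S]
xSeS => xreS   [S ::= r]
xreS => xrexSeS   [S ::= x S e S]
xrexSeS => xrexxSeSeS   [S ::= x S e S]
xrexxSeSeS => xrexxxSeSeSeS   [S ::= x S e S]
xrexxxSeSeSeS => xrexxxreSeSeS   [S ::= r]
xrexxxreSeSeS => xrexxxrereSeS   [S ::= r]
xrexxxrereSeS => xrexxxrerereS   [S ::= r]
xrexxxrerereS => xrexxxrererer   [S ::= r]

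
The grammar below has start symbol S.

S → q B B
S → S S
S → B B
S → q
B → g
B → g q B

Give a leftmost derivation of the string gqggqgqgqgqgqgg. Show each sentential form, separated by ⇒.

S ⇒ SS ⇒ BBS ⇒ gqBBS ⇒ gqgBS ⇒ gqggqBS ⇒ gqggqgqBS ⇒ gqggqgqgqBS ⇒ gqggqgqgqgqBS ⇒ gqggqgqgqgqgS ⇒ gqggqgqgqgqgqBB ⇒ gqggqgqgqgqgqgB ⇒ gqggqgqgqgqgqgg

S ⇒ SS   [S → S S]
SS ⇒ BBS   [S → B B]
BBS ⇒ gqBBS   [B → g q B]
gqBBS ⇒ gqgBS   [B → g]
gqgBS ⇒ gqggqBS   [B → g q B]
gqggqBS ⇒ gqggqgqBS   [B → g q B]
gqggqgqBS ⇒ gqggqgqgqBS   [B → g q B]
gqggqgqgqBS ⇒ gqggqgqgqgqBS   [B → g q B]
gqggqgqgqgqBS ⇒ gqggqgqgqgqgS   [B → g]
gqggqgqgqgqgS ⇒ gqggqgqgqgqgqBB   [S → q B B]
gqggqgqgqgqgqBB ⇒ gqggqgqgqgqgqgB   [B → g]
gqggqgqgqgqgqgB ⇒ gqggqgqgqgqgqgg   [B → g]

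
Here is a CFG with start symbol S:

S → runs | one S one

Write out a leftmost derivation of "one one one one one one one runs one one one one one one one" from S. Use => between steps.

S => one S one => one one S one one => one one one S one one one => one one one one S one one one one => one one one one one S one one one one one => one one one one one one S one one one one one one => one one one one one one one S one one one one one one one => one one one one one one one runs one one one one one one one

S => one S one   [S → one S one]
one S one => one one S one one   [S → one S one]
one one S one one => one one one S one one one   [S → one S one]
one one one S one one one => one one one one S one one one one   [S → one S one]
one one one one S one one one one => one one one one one S one one one one one   [S → one S one]
one one one one one S one one one one one => one one one one one one S one one one one one one   [S → one S one]
one one one one one one S one one one one one one => one one one one one one one S one one one one one one one   [S → one S one]
one one one one one one one S one one one one one one one => one one one one one one one runs one one one one one one one   [S → runs]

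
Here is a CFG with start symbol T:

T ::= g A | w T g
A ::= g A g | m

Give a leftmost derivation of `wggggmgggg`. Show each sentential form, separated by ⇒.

T ⇒ wTg ⇒ wgAg ⇒ wggAgg ⇒ wgggAggg ⇒ wggggAgggg ⇒ wggggmgggg

T ⇒ wTg   [T ::= w T g]
wTg ⇒ wgAg   [T ::= g A]
wgAg ⇒ wggAgg   [A ::= g A g]
wggAgg ⇒ wgggAggg   [A ::= g A g]
wgggAggg ⇒ wggggAgggg   [A ::= g A g]
wggggAgggg ⇒ wggggmgggg   [A ::= m]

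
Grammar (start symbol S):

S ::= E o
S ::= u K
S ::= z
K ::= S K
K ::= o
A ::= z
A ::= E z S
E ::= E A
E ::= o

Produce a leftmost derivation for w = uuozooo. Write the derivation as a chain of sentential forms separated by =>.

S => uK   [S ::= u K]
uK => uSK   [K ::= S K]
uSK => uuKK   [S ::= u K]
uuKK => uuSKK   [K ::= S K]
uuSKK => uuEoKK   [S ::= E o]
uuEoKK => uuEAoKK   [E ::= E A]
uuEAoKK => uuoAoKK   [E ::= o]
uuoAoKK => uuozoKK   [A ::= z]
uuozoKK => uuozooK   [K ::= o]
uuozooK => uuozooo   [K ::= o]

S => uK => uSK => uuKK => uuSKK => uuEoKK => uuEAoKK => uuoAoKK => uuozoKK => uuozooK => uuozooo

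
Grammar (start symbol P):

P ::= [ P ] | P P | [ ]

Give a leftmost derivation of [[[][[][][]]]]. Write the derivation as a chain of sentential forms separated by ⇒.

P ⇒ [P] ⇒ [[P]] ⇒ [[PP]] ⇒ [[[]P]] ⇒ [[[][P]]] ⇒ [[[][PP]]] ⇒ [[[][[]P]]] ⇒ [[[][[]PP]]] ⇒ [[[][[][]P]]] ⇒ [[[][[][][]]]]

P ⇒ [P]   [P ::= [ P ]]
[P] ⇒ [[P]]   [P ::= [ P ]]
[[P]] ⇒ [[PP]]   [P ::= P P]
[[PP]] ⇒ [[[]P]]   [P ::= [ ]]
[[[]P]] ⇒ [[[][P]]]   [P ::= [ P ]]
[[[][P]]] ⇒ [[[][PP]]]   [P ::= P P]
[[[][PP]]] ⇒ [[[][[]P]]]   [P ::= [ ]]
[[[][[]P]]] ⇒ [[[][[]PP]]]   [P ::= P P]
[[[][[]PP]]] ⇒ [[[][[][]P]]]   [P ::= [ ]]
[[[][[][]P]]] ⇒ [[[][[][][]]]]   [P ::= [ ]]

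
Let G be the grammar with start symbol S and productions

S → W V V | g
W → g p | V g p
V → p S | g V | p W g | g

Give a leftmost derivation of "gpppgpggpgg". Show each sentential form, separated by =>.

S => WVV   [S → W V V]
WVV => gpVV   [W → g p]
gpVV => gppWgV   [V → p W g]
gppWgV => gppVgpgV   [W → V g p]
gppVgpgV => gpppWggpgV   [V → p W g]
gpppWggpgV => gpppgpggpgV   [W → g p]
gpppgpggpgV => gpppgpggpgg   [V → g]

S=>WVV=>gpVV=>gppWgV=>gppVgpgV=>gpppWggpgV=>gpppgpggpgV=>gpppgpggpgg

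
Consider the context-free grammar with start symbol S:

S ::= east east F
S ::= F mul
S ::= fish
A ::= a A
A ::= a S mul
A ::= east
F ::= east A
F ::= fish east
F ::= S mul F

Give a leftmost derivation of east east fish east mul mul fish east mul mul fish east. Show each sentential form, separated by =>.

S => east east F   [S ::= east east F]
east east F => east east S mul F   [F ::= S mul F]
east east S mul F => east east F mul mul F   [S ::= F mul]
east east F mul mul F => east east S mul F mul mul F   [F ::= S mul F]
east east S mul F mul mul F => east east F mul mul F mul mul F   [S ::= F mul]
east east F mul mul F mul mul F => east east fish east mul mul F mul mul F   [F ::= fish east]
east east fish east mul mul F mul mul F => east east fish east mul mul fish east mul mul F   [F ::= fish east]
east east fish east mul mul fish east mul mul F => east east fish east mul mul fish east mul mul fish east   [F ::= fish east]

S => east east F => east east S mul F => east east F mul mul F => east east S mul F mul mul F => east east F mul mul F mul mul F => east east fish east mul mul F mul mul F => east east fish east mul mul fish east mul mul F => east east fish east mul mul fish east mul mul fish east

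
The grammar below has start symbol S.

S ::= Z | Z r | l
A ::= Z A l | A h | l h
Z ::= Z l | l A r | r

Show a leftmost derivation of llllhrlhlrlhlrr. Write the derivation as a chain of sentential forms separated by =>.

S=>Zr=>lArr=>lZAlrr=>llArAlrr=>llZAlrAlrr=>lllArAlrAlrr=>llllhrAlrAlrr=>llllhrlhlrAlrr=>llllhrlhlrlhlrr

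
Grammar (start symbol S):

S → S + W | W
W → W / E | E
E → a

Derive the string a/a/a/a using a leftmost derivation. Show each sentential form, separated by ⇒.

S ⇒ W ⇒ W/E ⇒ W/E/E ⇒ W/E/E/E ⇒ E/E/E/E ⇒ a/E/E/E ⇒ a/a/E/E ⇒ a/a/a/E ⇒ a/a/a/a

S ⇒ W   [S → W]
W ⇒ W/E   [W → W / E]
W/E ⇒ W/E/E   [W → W / E]
W/E/E ⇒ W/E/E/E   [W → W / E]
W/E/E/E ⇒ E/E/E/E   [W → E]
E/E/E/E ⇒ a/E/E/E   [E → a]
a/E/E/E ⇒ a/a/E/E   [E → a]
a/a/E/E ⇒ a/a/a/E   [E → a]
a/a/a/E ⇒ a/a/a/a   [E → a]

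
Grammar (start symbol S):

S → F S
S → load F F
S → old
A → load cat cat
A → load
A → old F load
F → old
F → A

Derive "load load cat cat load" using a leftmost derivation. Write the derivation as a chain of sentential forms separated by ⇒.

S ⇒ load F F   [S → load F F]
load F F ⇒ load A F   [F → A]
load A F ⇒ load load cat cat F   [A → load cat cat]
load load cat cat F ⇒ load load cat cat A   [F → A]
load load cat cat A ⇒ load load cat cat load   [A → load]

S ⇒ load F F ⇒ load A F ⇒ load load cat cat F ⇒ load load cat cat A ⇒ load load cat cat load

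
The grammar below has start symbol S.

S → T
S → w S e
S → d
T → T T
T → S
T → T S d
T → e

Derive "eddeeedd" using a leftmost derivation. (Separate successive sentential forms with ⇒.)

S ⇒ T ⇒ TSd ⇒ TTSd ⇒ TTTSd ⇒ TTTTSd ⇒ TSdTTTSd ⇒ eSdTTTSd ⇒ eddTTTSd ⇒ eddeTTSd ⇒ eddeeTSd ⇒ eddeeeSd ⇒ eddeeedd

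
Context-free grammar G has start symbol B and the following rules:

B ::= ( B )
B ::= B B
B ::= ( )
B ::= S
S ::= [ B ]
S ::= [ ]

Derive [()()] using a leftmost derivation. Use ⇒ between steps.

B ⇒ S ⇒ [B] ⇒ [BB] ⇒ [()B] ⇒ [()()]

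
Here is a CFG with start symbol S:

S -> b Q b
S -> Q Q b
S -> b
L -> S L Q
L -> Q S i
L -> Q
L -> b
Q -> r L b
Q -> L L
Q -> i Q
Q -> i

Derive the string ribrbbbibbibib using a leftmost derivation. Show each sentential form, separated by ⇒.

S⇒QQb⇒LLQb⇒QSiLQb⇒rLbSiLQb⇒rQSibSiLQb⇒riSibSiLQb⇒ribQbibSiLQb⇒ribrLbbibSiLQb⇒ribrbbbibSiLQb⇒ribrbbbibbiLQb⇒ribrbbbibbibQb⇒ribrbbbibbibib

S ⇒ QQb   [S -> Q Q b]
QQb ⇒ LLQb   [Q -> L L]
LLQb ⇒ QSiLQb   [L -> Q S i]
QSiLQb ⇒ rLbSiLQb   [Q -> r L b]
rLbSiLQb ⇒ rQSibSiLQb   [L -> Q S i]
rQSibSiLQb ⇒ riSibSiLQb   [Q -> i]
riSibSiLQb ⇒ ribQbibSiLQb   [S -> b Q b]
ribQbibSiLQb ⇒ ribrLbbibSiLQb   [Q -> r L b]
ribrLbbibSiLQb ⇒ ribrbbbibSiLQb   [L -> b]
ribrbbbibSiLQb ⇒ ribrbbbibbiLQb   [S -> b]
ribrbbbibbiLQb ⇒ ribrbbbibbibQb   [L -> b]
ribrbbbibbibQb ⇒ ribrbbbibbibib   [Q -> i]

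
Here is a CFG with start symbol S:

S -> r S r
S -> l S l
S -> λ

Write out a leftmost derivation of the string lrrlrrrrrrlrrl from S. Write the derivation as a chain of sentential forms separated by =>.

S => lSl   [S -> l S l]
lSl => lrSrl   [S -> r S r]
lrSrl => lrrSrrl   [S -> r S r]
lrrSrrl => lrrlSlrrl   [S -> l S l]
lrrlSlrrl => lrrlrSrlrrl   [S -> r S r]
lrrlrSrlrrl => lrrlrrSrrlrrl   [S -> r S r]
lrrlrrSrrlrrl => lrrlrrrSrrrlrrl   [S -> r S r]
lrrlrrrSrrrlrrl => lrrlrrrrrrlrrl   [S -> λ]

S => lSl => lrSrl => lrrSrrl => lrrlSlrrl => lrrlrSrlrrl => lrrlrrSrrlrrl => lrrlrrrSrrrlrrl => lrrlrrrrrrlrrl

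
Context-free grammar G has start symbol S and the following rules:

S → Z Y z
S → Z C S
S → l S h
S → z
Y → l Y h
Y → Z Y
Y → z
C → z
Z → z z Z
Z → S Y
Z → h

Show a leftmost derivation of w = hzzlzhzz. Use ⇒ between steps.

S ⇒ ZCS ⇒ SYCS ⇒ ZYzYCS ⇒ hYzYCS ⇒ hzzYCS ⇒ hzzlYhCS ⇒ hzzlzhCS ⇒ hzzlzhzS ⇒ hzzlzhzz

S ⇒ ZCS   [S → Z C S]
ZCS ⇒ SYCS   [Z → S Y]
SYCS ⇒ ZYzYCS   [S → Z Y z]
ZYzYCS ⇒ hYzYCS   [Z → h]
hYzYCS ⇒ hzzYCS   [Y → z]
hzzYCS ⇒ hzzlYhCS   [Y → l Y h]
hzzlYhCS ⇒ hzzlzhCS   [Y → z]
hzzlzhCS ⇒ hzzlzhzS   [C → z]
hzzlzhzS ⇒ hzzlzhzz   [S → z]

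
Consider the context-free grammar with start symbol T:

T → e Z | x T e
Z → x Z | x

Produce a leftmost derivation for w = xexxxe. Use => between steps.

T => xTe   [T → x T e]
xTe => xeZe   [T → e Z]
xeZe => xexZe   [Z → x Z]
xexZe => xexxZe   [Z → x Z]
xexxZe => xexxxe   [Z → x]

T=>xTe=>xeZe=>xexZe=>xexxZe=>xexxxe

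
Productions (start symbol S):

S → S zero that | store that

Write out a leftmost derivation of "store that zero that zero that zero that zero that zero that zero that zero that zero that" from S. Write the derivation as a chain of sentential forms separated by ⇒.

S ⇒ S zero that ⇒ S zero that zero that ⇒ S zero that zero that zero that ⇒ S zero that zero that zero that zero that ⇒ S zero that zero that zero that zero that zero that ⇒ S zero that zero that zero that zero that zero that zero that ⇒ S zero that zero that zero that zero that zero that zero that zero that ⇒ S zero that zero that zero that zero that zero that zero that zero that zero that ⇒ store that zero that zero that zero that zero that zero that zero that zero that zero that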